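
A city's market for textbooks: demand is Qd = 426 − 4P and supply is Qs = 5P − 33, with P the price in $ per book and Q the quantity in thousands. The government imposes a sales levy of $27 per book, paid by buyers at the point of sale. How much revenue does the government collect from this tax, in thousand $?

Without the tax, 426 − 4P = 5P − 33 gives 9P = 459, so P* = $51 and Q* = 222.
With the tax collected from buyers, demand (in seller-price terms) shifts: Qd = 426 − 4(P + 27).
New equilibrium: buyers pay $66, suppliers receive $39, Q = 162. (Wedge: Pb − Ps = 27.)
Revenue = t · Q = 27 · 162 = $4374.

Tax revenue = $4374 thousand.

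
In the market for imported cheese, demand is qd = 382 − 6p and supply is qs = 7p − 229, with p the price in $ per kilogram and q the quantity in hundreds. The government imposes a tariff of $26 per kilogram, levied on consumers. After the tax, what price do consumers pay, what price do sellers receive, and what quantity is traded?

Consumers pay $61; sellers receive $35; quantity = 16.

Before the tax: set 382 − 6p = 7p − 229 → p* = $47, q* = 100.
With the tax collected from consumers, demand (in seller-price terms) shifts: qd = 382 − 6(p + 26).
New equilibrium: consumers pay $61, sellers receive $35, q = 16. (Wedge: pb − ps = 26.)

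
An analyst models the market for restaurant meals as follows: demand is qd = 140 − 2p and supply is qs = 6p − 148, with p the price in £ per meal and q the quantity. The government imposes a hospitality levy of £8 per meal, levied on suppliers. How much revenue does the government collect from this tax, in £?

Without the tax, 140 − 2p = 6p − 148 gives 8p = 288, so p* = £36 and q* = 68.
With the tax collected from suppliers, supply shifts: qs = 6(p − 8) − 148.
New equilibrium: buyers pay £42, suppliers receive £34, q = 56. (Wedge: pb − ps = 8.)
Revenue = t · Q = 8 · 56 = £448.

Tax revenue = £448.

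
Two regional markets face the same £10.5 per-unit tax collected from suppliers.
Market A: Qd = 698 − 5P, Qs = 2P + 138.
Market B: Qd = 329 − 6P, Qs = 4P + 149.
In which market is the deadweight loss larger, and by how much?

Market B, by £53.55.

Market A: pre-tax P* = £80, Q* = 298; post-tax Q = 283; deadweight loss = £78.75.
Market B: pre-tax P* = £18, Q* = 221; post-tax Q = 195.8; deadweight loss = £132.3.
Difference: £78.75 vs £132.3 → market B is larger by £53.55.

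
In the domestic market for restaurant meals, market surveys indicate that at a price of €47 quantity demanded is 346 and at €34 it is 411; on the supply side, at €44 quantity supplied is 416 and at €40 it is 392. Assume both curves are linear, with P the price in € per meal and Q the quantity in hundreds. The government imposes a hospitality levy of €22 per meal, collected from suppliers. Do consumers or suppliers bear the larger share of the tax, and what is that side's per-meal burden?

Consumers bear the larger share: €12 per meal.

Demand slope: (411 − 346)/(34 − 47) = -5, so Qd = 581 − 5P.
Supply slope: (392 − 416)/(40 − 44) = 6, so Qs = 6P + 152.
Before the tax: set 581 − 5P = 6P + 152 → P* = €39, Q* = 386.
With the tax collected from suppliers, supply shifts: Qs = 6(P − 22) + 152.
New equilibrium: consumers pay €51, suppliers receive €29, Q = 326. (Wedge: Pb − Ps = 22.)
Per-meal burden: consumers €12, suppliers €10.
Consumers take the larger share because demand is less price-elastic here (demand slope 5 vs supply slope 6).
The less price-elastic side of the market bears the larger share of a per-unit tax.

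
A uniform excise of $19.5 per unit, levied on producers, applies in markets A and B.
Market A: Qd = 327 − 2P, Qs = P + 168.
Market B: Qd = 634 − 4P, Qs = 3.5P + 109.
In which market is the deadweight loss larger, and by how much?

Market A: pre-tax P* = $53, Q* = 221; post-tax Q = 208; deadweight loss = $126.75.
Market B: pre-tax P* = $70, Q* = 354; post-tax Q = 317.6; deadweight loss = $354.9.
Difference: $126.75 vs $354.9 → market B is larger by $228.15.

Market B, by $228.15.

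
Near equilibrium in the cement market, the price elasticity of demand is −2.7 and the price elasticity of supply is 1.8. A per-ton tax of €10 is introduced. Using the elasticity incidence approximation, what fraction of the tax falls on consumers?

Consumers' share ≈ 0.4.

Incidence ratio: consumers' share ≈ εs / (εs + |εd|) = 1.8 / (1.8 + 2.7) = 0.4.
Supply is the less elastic side, so consumers bear the smaller share.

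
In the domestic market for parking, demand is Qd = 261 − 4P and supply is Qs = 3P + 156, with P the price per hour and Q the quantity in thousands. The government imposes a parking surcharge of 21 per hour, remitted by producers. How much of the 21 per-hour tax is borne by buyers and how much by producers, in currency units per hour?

Buyers bear 9 per hour; producers bear 12 per hour.

Before the tax: set 261 − 4P = 3P + 156 → P* = 15, Q* = 201.
With the tax collected from producers, supply shifts: Qs = 3(P − 21) + 156.
New equilibrium: buyers pay 24, producers receive 3, Q = 165. (Wedge: Pb − Ps = 21.)
Burden on buyers: 9; on producers: 12. (They sum to 21.)
The less price-elastic side of the market bears the larger share of a per-unit tax.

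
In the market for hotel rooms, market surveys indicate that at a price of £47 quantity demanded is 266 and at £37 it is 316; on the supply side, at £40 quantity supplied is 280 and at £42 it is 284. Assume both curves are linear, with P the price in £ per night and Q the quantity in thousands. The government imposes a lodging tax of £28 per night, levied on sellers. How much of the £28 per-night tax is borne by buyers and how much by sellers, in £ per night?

Buyers bear £8 per night; sellers bear £20 per night.

Demand slope: (316 − 266)/(37 − 47) = -5, so Qd = 501 − 5P.
Supply slope: (284 − 280)/(42 − 40) = 2, so Qs = 2P + 200.
Without the tax, 501 − 5P = 2P + 200 gives 7P = 301, so P* = £43 and Q* = 286.
With the tax collected from sellers, supply shifts: Qs = 2(P − 28) + 200.
Solving gives Q = 246 with buyers paying £51 and sellers receiving £23 (the £28 wedge).
Burden on buyers: £8; on sellers: £20. (They sum to £28.)
The less price-elastic side of the market bears the larger share of a per-unit tax.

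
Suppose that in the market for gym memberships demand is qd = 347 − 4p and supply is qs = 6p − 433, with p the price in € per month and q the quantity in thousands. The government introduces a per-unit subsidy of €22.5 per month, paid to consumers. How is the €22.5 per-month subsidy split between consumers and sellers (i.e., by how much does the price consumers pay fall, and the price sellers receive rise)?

Without the subsidy, 347 − 4p = 6p − 433 gives 10p = 780, so p* = €78 and q* = 35.
With a per-unit subsidy paid to consumers, each effectively pays p − 22.5, so demand becomes qd = 347 − 4(p − 22.5).
New equilibrium: consumers pay €64.5, sellers receive €87, q = 89. (Wedge: pb − ps = −22.5.)
Gain to consumers: €13.5; to sellers: €9. (They sum to €22.5.)

Consumers gain €13.5 per month; sellers gain €9 per month.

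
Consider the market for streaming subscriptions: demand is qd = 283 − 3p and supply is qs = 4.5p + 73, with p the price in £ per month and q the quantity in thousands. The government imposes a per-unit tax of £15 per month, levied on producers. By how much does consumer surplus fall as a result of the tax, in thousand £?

Before the tax: set 283 − 3p = 4.5p + 73 → p* = £28, q* = 199.
With the tax collected from producers, supply shifts: qs = 4.5(p − 15) + 73.
New equilibrium: buyers pay £37, producers receive £22, q = 172. (Wedge: pb − ps = 15.)
ΔCS is the trapezoid between Q = 172 and Q = 199 of height £9: ½ · (199 + 172) · 9 = £1669.5.

Consumer surplus falls by £1669.5 thousand.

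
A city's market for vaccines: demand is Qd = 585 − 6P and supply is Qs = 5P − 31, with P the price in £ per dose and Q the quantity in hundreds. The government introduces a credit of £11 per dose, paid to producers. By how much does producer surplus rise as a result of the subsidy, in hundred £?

Producer surplus rises by £1584 hundred.

Without the subsidy, 585 − 6P = 5P − 31 gives 11P = 616, so P* = £56 and Q* = 249.
With a per-unit subsidy paid to producers, each receives P + 11 per unit sold, so supply becomes Qs = 5(P + 11) − 31.
New equilibrium: consumers pay £51, producers receive £62, Q = 279. (Wedge: Pb − Ps = −11.)
ΔPS is the trapezoid between Q = 279 and Q = 249 of height £6: ½ · (249 + 279) · 6 = £1584.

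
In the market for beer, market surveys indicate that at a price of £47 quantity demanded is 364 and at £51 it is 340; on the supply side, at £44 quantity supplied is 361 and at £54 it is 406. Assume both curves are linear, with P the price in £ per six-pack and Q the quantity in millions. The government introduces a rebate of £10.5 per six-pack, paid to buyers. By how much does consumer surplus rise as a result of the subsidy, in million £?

Demand slope: (340 − 364)/(51 − 47) = -6, so Qd = 646 − 6P.
Supply slope: (406 − 361)/(54 − 44) = 4.5, so Qs = 4.5P + 163.
Before the subsidy: set 646 − 6P = 4.5P + 163 → P* = £46, Q* = 370.
With a per-unit subsidy paid to buyers, each effectively pays P − 10.5, so demand becomes Qd = 646 − 6(P − 10.5).
New equilibrium: buyers pay £41.5, sellers receive £52, Q = 397. (Wedge: Pb − Ps = −10.5.)
ΔCS is the trapezoid between Q = 397 and Q = 370 of height £4.5: ½ · (370 + 397) · 4.5 = £1725.75.

Consumer surplus rises by £1725.75 million.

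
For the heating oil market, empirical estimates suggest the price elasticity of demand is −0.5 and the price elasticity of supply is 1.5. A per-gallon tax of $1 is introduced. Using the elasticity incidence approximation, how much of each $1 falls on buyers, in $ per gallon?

Buyers bear ≈ $0.75 per gallon.

Incidence ratio: buyers' share ≈ εs / (εs + |εd|) = 1.5 / (1.5 + 0.5) = 0.75.
So buyers bear ≈ 0.75 × $1 = $0.75; producers bear $0.25.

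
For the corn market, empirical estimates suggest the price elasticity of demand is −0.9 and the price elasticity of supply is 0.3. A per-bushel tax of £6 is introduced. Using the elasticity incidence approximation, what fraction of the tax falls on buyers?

Incidence ratio: buyers' share ≈ εs / (εs + |εd|) = 0.3 / (0.3 + 0.9) = 0.25.
Supply is the less elastic side, so buyers bear the smaller share.

Buyers' share ≈ 0.25.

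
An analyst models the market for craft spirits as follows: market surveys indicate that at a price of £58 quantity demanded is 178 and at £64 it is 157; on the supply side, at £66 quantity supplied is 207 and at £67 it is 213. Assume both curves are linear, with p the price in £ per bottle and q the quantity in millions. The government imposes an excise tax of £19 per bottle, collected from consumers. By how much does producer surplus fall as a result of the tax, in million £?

Producer surplus falls by £1050 million.

Demand slope: (157 − 178)/(64 − 58) = -3.5, so qd = 381 − 3.5p.
Supply slope: (213 − 207)/(67 − 66) = 6, so qs = 6p − 189.
Without the tax, 381 − 3.5p = 6p − 189 gives 9.5p = 570, so p* = £60 and q* = 171.
With the tax collected from consumers, demand (in seller-price terms) shifts: qd = 381 − 3.5(p + 19).
New equilibrium: consumers pay £72, suppliers receive £53, q = 129. (Wedge: pb − ps = 19.)
ΔPS is the trapezoid between Q = 129 and Q = 171 of height £7: ½ · (171 + 129) · 7 = £1050.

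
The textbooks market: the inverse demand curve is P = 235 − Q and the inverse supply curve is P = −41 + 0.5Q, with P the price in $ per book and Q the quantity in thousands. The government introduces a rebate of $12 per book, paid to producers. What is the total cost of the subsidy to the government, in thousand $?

Government outlay = $2304 thousand.

Rewrite in direct form: Qd = 235 − P and Qs = 2P + 82.
Without the subsidy, 235 − P = 2P + 82 gives 3P = 153, so P* = $51 and Q* = 184.
With a per-unit subsidy paid to producers, each receives P + 12 per unit sold, so supply becomes Qs = 2(P + 12) + 82.
New equilibrium: buyers pay $43, producers receive $55, Q = 192. (Wedge: Pb − Ps = −12.)
Outlay = t · Q = 12 · 192 = $2304.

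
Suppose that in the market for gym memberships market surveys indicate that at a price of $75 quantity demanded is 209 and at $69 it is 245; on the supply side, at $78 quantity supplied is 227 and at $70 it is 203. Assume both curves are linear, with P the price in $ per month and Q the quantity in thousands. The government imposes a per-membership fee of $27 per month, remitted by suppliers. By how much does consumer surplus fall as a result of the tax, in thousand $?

Consumer surplus falls by $1692 thousand.

Demand slope: (245 − 209)/(69 − 75) = -6, so Qd = 659 − 6P.
Supply slope: (203 − 227)/(70 − 78) = 3, so Qs = 3P − 7.
Before the tax: set 659 − 6P = 3P − 7 → P* = $74, Q* = 215.
With the tax collected from suppliers, supply shifts: Qs = 3(P − 27) − 7.
Solving gives Q = 161 with consumers paying $83 and suppliers receiving $56 (the $27 wedge).
ΔCS is the trapezoid between Q = 161 and Q = 215 of height $9: ½ · (215 + 161) · 9 = $1692.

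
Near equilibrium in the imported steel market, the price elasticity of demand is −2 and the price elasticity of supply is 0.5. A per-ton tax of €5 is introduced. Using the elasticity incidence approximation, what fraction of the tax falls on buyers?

Buyers' share ≈ 0.2.

Incidence ratio: buyers' share ≈ εs / (εs + |εd|) = 0.5 / (0.5 + 2) = 0.2.
Supply is the less elastic side, so buyers bear the smaller share.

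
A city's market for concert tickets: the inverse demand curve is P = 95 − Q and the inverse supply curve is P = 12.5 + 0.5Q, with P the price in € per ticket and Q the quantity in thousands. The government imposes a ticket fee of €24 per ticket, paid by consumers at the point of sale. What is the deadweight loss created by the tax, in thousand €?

Deadweight loss = €192 thousand.

Rewrite in direct form: Qd = 95 − P and Qs = 2P − 25.
Before the tax: set 95 − P = 2P − 25 → P* = €40, Q* = 55.
With the tax collected from consumers, demand (in seller-price terms) shifts: Qd = 95 − (P + 24).
Solving gives Q = 39 with consumers paying €56 and producers receiving €32 (the €24 wedge).
Quantity falls by |ΔQ| = |55 − 39| = 16.
DWL = ½ · t · |ΔQ| = ½ · 24 · 16 = €192.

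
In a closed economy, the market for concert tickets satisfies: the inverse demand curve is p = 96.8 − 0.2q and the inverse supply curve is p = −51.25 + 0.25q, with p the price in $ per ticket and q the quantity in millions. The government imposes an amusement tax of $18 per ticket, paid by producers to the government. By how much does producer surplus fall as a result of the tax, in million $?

Producer surplus falls by $3090 million.

Inverting to q(p) form: qd = 484 − 5p; qs = 4p + 205.
Before the tax: set 484 − 5p = 4p + 205 → p* = $31, q* = 329.
With the tax collected from producers, supply shifts: qs = 4(p − 18) + 205.
New equilibrium: consumers pay $39, producers receive $21, q = 289. (Wedge: pb − ps = 18.)
ΔPS is the trapezoid between Q = 289 and Q = 329 of height $10: ½ · (329 + 289) · 10 = $3090.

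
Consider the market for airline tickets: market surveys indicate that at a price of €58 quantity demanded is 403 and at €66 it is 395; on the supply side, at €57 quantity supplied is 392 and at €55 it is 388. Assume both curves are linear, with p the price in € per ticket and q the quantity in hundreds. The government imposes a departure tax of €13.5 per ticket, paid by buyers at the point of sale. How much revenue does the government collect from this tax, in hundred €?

Demand slope: (395 − 403)/(66 − 58) = -1, so qd = 461 − p.
Supply slope: (388 − 392)/(55 − 57) = 2, so qs = 2p + 278.
Before the tax: set 461 − p = 2p + 278 → p* = €61, q* = 400.
With the tax collected from buyers, demand (in seller-price terms) shifts: qd = 461 − (p + 13.5).
Solving gives q = 391 with buyers paying €70 and producers receiving €56.5 (the €13.5 wedge).
Revenue = t · Q = 13.5 · 391 = €5278.5.

Tax revenue = €5278.5 hundred.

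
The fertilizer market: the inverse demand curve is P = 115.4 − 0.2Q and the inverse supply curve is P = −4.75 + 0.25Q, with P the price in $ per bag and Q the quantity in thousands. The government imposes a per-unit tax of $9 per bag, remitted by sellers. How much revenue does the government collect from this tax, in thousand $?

Tax revenue = $2223 thousand.

Rewrite in direct form: Qd = 577 − 5P and Qs = 4P + 19.
Before the tax: set 577 − 5P = 4P + 19 → P* = $62, Q* = 267.
With the tax collected from sellers, supply shifts: Qs = 4(P − 9) + 19.
New equilibrium: buyers pay $66, sellers receive $57, Q = 247. (Wedge: Pb − Ps = 9.)
Revenue = t · Q = 9 · 247 = $2223.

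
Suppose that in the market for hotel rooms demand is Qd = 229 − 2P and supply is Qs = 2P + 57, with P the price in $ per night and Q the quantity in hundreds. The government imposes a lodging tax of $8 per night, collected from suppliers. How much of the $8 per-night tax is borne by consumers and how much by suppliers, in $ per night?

Without the tax, 229 − 2P = 2P + 57 gives 4P = 172, so P* = $43 and Q* = 143.
With the tax collected from suppliers, supply shifts: Qs = 2(P − 8) + 57.
Solving gives Q = 135 with consumers paying $47 and suppliers receiving $39 (the $8 wedge).
Burden on consumers: $4; on suppliers: $4. (They sum to $8.)

Consumers bear $4 per night; suppliers bear $4 per night.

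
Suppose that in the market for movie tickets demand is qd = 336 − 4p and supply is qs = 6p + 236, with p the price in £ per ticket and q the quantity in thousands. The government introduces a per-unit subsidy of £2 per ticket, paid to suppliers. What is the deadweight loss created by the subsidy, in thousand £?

Deadweight loss = £4.8 thousand.

Without the subsidy, 336 − 4p = 6p + 236 gives 10p = 100, so p* = £10 and q* = 296.
With a per-unit subsidy paid to suppliers, each receives p + 2 per unit sold, so supply becomes qs = 6(p + 2) + 236.
Solving gives q = 300.8 with buyers paying £8.8 and suppliers receiving £10.8 (the £2 wedge).
Quantity rises by |ΔQ| = |296 − 300.8| = 4.8.
DWL = ½ · t · |ΔQ| = ½ · 2 · 4.8 = £4.8.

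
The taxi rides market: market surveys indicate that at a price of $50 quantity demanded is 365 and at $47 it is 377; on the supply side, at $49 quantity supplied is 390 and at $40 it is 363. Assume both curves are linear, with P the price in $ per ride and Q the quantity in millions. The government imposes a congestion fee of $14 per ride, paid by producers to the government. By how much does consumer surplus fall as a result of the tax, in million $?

Consumer surplus falls by $2214 million.

Demand slope: (377 − 365)/(47 − 50) = -4, so Qd = 565 − 4P.
Supply slope: (363 − 390)/(40 − 49) = 3, so Qs = 3P + 243.
Without the tax, 565 − 4P = 3P + 243 gives 7P = 322, so P* = $46 and Q* = 381.
With the tax collected from producers, supply shifts: Qs = 3(P − 14) + 243.
Solving gives Q = 357 with consumers paying $52 and producers receiving $38 (the $14 wedge).
ΔCS is the trapezoid between Q = 357 and Q = 381 of height $6: ½ · (381 + 357) · 6 = $2214.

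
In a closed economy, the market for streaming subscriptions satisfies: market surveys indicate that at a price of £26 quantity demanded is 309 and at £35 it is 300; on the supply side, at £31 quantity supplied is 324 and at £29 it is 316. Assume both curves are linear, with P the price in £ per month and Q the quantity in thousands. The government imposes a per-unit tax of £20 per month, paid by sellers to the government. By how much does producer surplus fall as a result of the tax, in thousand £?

Producer surplus falls by £1200 thousand.

Demand slope: (300 − 309)/(35 − 26) = -1, so Qd = 335 − P.
Supply slope: (316 − 324)/(29 − 31) = 4, so Qs = 4P + 200.
Before the tax: set 335 − P = 4P + 200 → P* = £27, Q* = 308.
With the tax collected from sellers, supply shifts: Qs = 4(P − 20) + 200.
New equilibrium: consumers pay £43, sellers receive £23, Q = 292. (Wedge: Pb − Ps = 20.)
ΔPS is the trapezoid between Q = 292 and Q = 308 of height £4: ½ · (308 + 292) · 4 = £1200.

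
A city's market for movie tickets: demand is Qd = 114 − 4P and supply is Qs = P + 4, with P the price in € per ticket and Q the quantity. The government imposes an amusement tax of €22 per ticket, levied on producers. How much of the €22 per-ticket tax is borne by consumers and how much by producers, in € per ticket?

Before the tax: set 114 − 4P = P + 4 → P* = €22, Q* = 26.
With the tax collected from producers, supply shifts: Qs = (P − 22) + 4.
New equilibrium: consumers pay €26.4, producers receive €4.4, Q = 8.4. (Wedge: Pb − Ps = 22.)
Burden on consumers: €4.4; on producers: €17.6. (They sum to €22.)

Consumers bear €4.4 per ticket; producers bear €17.6 per ticket.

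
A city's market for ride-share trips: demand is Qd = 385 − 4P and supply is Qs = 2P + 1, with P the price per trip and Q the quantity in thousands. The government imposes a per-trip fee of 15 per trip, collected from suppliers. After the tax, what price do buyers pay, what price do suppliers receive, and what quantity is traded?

Buyers pay 69; suppliers receive 54; quantity = 109.

Without the tax, 385 − 4P = 2P + 1 gives 6P = 384, so P* = 64 and Q* = 129.
With the tax collected from suppliers, supply shifts: Qs = 2(P − 15) + 1.
Solving gives Q = 109 with buyers paying 69 and suppliers receiving 54 (the 15 wedge).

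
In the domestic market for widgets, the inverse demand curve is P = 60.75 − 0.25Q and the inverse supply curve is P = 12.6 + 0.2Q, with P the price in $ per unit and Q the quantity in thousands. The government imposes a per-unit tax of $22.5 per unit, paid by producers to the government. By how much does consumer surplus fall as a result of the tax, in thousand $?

Inverting to Q(P) form: Qd = 243 − 4P; Qs = 5P − 63.
Before the tax: set 243 − 4P = 5P − 63 → P* = $34, Q* = 107.
With the tax collected from producers, supply shifts: Qs = 5(P − 22.5) − 63.
Solving gives Q = 57 with consumers paying $46.5 and producers receiving $24 (the $22.5 wedge).
ΔCS is the trapezoid between Q = 57 and Q = 107 of height $12.5: ½ · (107 + 57) · 12.5 = $1025.

Consumer surplus falls by $1025 thousand.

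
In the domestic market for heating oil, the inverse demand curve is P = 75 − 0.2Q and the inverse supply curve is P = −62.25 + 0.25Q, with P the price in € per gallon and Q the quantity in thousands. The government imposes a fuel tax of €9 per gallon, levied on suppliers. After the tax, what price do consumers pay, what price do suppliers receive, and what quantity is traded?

Consumers pay €18; suppliers receive €9; quantity = 285.

Rewrite in direct form: Qd = 375 − 5P and Qs = 4P + 249.
Without the tax, 375 − 5P = 4P + 249 gives 9P = 126, so P* = €14 and Q* = 305.
With the tax collected from suppliers, supply shifts: Qs = 4(P − 9) + 249.
Solving gives Q = 285 with consumers paying €18 and suppliers receiving €9 (the €9 wedge).
The less price-elastic side of the market bears the larger share of a per-unit tax.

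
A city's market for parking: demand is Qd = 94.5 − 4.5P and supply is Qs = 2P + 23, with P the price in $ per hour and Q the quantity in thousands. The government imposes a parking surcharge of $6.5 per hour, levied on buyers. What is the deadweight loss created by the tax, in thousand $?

Deadweight loss = $29.25 thousand.

Before the tax: set 94.5 − 4.5P = 2P + 23 → P* = $11, Q* = 45.
With the tax collected from buyers, demand (in seller-price terms) shifts: Qd = 94.5 − 4.5(P + 6.5).
Solving gives Q = 36 with buyers paying $13 and producers receiving $6.5 (the $6.5 wedge).
Quantity falls by |ΔQ| = |45 − 36| = 9.
DWL = ½ · t · |ΔQ| = ½ · 6.5 · 9 = $29.25.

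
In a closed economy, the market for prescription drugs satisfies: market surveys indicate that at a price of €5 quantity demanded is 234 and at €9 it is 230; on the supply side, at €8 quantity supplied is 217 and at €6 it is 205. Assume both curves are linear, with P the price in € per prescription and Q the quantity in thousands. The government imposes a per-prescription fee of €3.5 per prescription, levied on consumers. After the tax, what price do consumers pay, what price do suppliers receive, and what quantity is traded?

Demand slope: (230 − 234)/(9 − 5) = -1, so Qd = 239 − P.
Supply slope: (205 − 217)/(6 − 8) = 6, so Qs = 6P + 169.
Before the tax: set 239 − P = 6P + 169 → P* = €10, Q* = 229.
With the tax collected from consumers, demand (in seller-price terms) shifts: Qd = 239 − (P + 3.5).
Solving gives Q = 226 with consumers paying €13 and suppliers receiving €9.5 (the €3.5 wedge).

Consumers pay €13; suppliers receive €9.5; quantity = 226.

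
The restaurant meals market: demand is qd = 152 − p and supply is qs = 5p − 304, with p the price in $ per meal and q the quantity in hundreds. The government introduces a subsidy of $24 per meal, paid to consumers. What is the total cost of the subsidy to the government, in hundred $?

Government outlay = $2304 hundred.

Without the subsidy, 152 − p = 5p − 304 gives 6p = 456, so p* = $76 and q* = 76.
With a per-unit subsidy paid to consumers, each effectively pays p − 24, so demand becomes qd = 152 − (p − 24).
New equilibrium: consumers pay $56, sellers receive $80, q = 96. (Wedge: pb − ps = −24.)
Outlay = t · Q = 24 · 96 = $2304.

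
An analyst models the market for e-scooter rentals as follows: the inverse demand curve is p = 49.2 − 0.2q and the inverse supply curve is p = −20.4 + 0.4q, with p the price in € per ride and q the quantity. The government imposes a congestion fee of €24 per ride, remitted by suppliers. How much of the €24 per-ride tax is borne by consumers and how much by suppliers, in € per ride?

Inverting to q(p) form: qd = 246 − 5p; qs = 2.5p + 51.
Before the tax: set 246 − 5p = 2.5p + 51 → p* = €26, q* = 116.
With the tax collected from suppliers, supply shifts: qs = 2.5(p − 24) + 51.
New equilibrium: consumers pay €34, suppliers receive €10, q = 76. (Wedge: pb − ps = 24.)
Burden on consumers: €8; on suppliers: €16. (They sum to €24.)
The less price-elastic side of the market bears the larger share of a per-unit tax.

Consumers bear €8 per ride; suppliers bear €16 per ride.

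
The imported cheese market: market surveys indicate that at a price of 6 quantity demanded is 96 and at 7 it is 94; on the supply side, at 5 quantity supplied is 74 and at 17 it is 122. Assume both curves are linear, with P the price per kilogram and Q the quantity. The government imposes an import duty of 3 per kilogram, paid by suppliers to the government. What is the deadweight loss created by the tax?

Deadweight loss = 6.

Demand slope: (94 − 96)/(7 − 6) = -2, so Qd = 108 − 2P.
Supply slope: (122 − 74)/(17 − 5) = 4, so Qs = 4P + 54.
Before the tax: set 108 − 2P = 4P + 54 → P* = 9, Q* = 90.
With the tax collected from suppliers, supply shifts: Qs = 4(P − 3) + 54.
New equilibrium: buyers pay 11, suppliers receive 8, Q = 86. (Wedge: Pb − Ps = 3.)
Quantity falls by |ΔQ| = |90 − 86| = 4.
DWL = ½ · t · |ΔQ| = ½ · 3 · 4 = 6.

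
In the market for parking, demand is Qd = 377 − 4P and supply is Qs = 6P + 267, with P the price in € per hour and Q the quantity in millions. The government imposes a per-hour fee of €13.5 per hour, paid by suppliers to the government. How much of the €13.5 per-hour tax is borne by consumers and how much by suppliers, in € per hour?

Consumers bear €8.1 per hour; suppliers bear €5.4 per hour.

Before the tax: set 377 − 4P = 6P + 267 → P* = €11, Q* = 333.
With the tax collected from suppliers, supply shifts: Qs = 6(P − 13.5) + 267.
New equilibrium: consumers pay €19.1, suppliers receive €5.6, Q = 300.6. (Wedge: Pb − Ps = 13.5.)
Burden on consumers: €8.1; on suppliers: €5.4. (They sum to €13.5.)
The less price-elastic side of the market bears the larger share of a per-unit tax.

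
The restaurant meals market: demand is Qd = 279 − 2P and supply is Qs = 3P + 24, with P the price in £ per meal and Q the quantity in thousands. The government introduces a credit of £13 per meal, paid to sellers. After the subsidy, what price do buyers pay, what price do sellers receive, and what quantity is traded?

Buyers pay £43.2; sellers receive £56.2; quantity = 192.6.

Before the subsidy: set 279 − 2P = 3P + 24 → P* = £51, Q* = 177.
With a per-unit subsidy paid to sellers, each receives P + 13 per unit sold, so supply becomes Qs = 3(P + 13) + 24.
New equilibrium: buyers pay £43.2, sellers receive £56.2, Q = 192.6. (Wedge: Pb − Ps = −13.)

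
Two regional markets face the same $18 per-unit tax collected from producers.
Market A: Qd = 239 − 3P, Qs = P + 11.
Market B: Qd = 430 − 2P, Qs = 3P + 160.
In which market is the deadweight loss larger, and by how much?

Market A: pre-tax P* = $57, Q* = 68; post-tax Q = 54.5; deadweight loss = $121.5.
Market B: pre-tax P* = $54, Q* = 322; post-tax Q = 300.4; deadweight loss = $194.4.
Difference: $121.5 vs $194.4 → market B is larger by $72.9.

Market B, by $72.9.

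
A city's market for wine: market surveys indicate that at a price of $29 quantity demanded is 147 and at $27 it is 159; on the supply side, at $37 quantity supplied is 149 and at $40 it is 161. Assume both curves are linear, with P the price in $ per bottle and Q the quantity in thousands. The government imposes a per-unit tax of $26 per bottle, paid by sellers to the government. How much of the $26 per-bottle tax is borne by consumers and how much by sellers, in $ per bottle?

Consumers bear $10.4 per bottle; sellers bear $15.6 per bottle.

Demand slope: (159 − 147)/(27 − 29) = -6, so Qd = 321 − 6P.
Supply slope: (161 − 149)/(40 − 37) = 4, so Qs = 4P + 1.
Without the tax, 321 − 6P = 4P + 1 gives 10P = 320, so P* = $32 and Q* = 129.
With the tax collected from sellers, supply shifts: Qs = 4(P − 26) + 1.
Solving gives Q = 66.6 with consumers paying $42.4 and sellers receiving $16.4 (the $26 wedge).
Burden on consumers: $10.4; on sellers: $15.6. (They sum to $26.)
The less price-elastic side of the market bears the larger share of a per-unit tax.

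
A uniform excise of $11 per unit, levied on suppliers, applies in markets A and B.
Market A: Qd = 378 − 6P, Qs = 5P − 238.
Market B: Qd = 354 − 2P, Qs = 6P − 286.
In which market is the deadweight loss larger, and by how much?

Market A, by $74.25.

Market A: pre-tax P* = $56, Q* = 42; post-tax Q = 12; deadweight loss = $165.
Market B: pre-tax P* = $80, Q* = 194; post-tax Q = 177.5; deadweight loss = $90.75.
Difference: $165 vs $90.75 → market A is larger by $74.25.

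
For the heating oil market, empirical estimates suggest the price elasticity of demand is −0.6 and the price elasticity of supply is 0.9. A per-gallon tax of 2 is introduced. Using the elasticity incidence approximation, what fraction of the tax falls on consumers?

Consumers' share ≈ 0.6.

Incidence ratio: consumers' share ≈ εs / (εs + |εd|) = 0.9 / (0.9 + 0.6) = 0.6.
Supply is the more elastic side, so consumers bear the larger share.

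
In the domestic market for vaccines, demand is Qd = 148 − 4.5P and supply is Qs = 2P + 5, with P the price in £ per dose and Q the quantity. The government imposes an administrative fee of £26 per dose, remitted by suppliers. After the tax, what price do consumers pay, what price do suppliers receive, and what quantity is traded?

Consumers pay £30; suppliers receive £4; quantity = 13.

Before the tax: set 148 − 4.5P = 2P + 5 → P* = £22, Q* = 49.
With the tax collected from suppliers, supply shifts: Qs = 2(P − 26) + 5.
Solving gives Q = 13 with consumers paying £30 and suppliers receiving £4 (the £26 wedge).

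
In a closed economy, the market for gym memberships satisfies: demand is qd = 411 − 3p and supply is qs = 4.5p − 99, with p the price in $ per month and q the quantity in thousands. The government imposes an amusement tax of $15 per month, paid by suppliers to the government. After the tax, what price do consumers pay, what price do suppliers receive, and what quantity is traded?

Before the tax: set 411 − 3p = 4.5p − 99 → p* = $68, q* = 207.
With the tax collected from suppliers, supply shifts: qs = 4.5(p − 15) − 99.
Solving gives q = 180 with consumers paying $77 and suppliers receiving $62 (the $15 wedge).
The less price-elastic side of the market bears the larger share of a per-unit tax.

Consumers pay $77; suppliers receive $62; quantity = 180.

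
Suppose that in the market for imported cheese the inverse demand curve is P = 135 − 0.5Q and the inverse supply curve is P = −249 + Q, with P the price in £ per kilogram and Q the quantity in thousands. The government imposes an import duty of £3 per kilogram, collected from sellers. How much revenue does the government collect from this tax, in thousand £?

Tax revenue = £762 thousand.

Rewrite in direct form: Qd = 270 − 2P and Qs = P + 249.
Without the tax, 270 − 2P = P + 249 gives 3P = 21, so P* = £7 and Q* = 256.
With the tax collected from sellers, supply shifts: Qs = (P − 3) + 249.
New equilibrium: buyers pay £8, sellers receive £5, Q = 254. (Wedge: Pb − Ps = 3.)
Revenue = t · Q = 3 · 254 = £762.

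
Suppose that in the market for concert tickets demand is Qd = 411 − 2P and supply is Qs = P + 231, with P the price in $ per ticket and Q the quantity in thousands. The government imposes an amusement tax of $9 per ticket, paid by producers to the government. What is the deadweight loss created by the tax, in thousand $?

Deadweight loss = $27 thousand.

Before the tax: set 411 − 2P = P + 231 → P* = $60, Q* = 291.
With the tax collected from producers, supply shifts: Qs = (P − 9) + 231.
Solving gives Q = 285 with consumers paying $63 and producers receiving $54 (the $9 wedge).
Quantity falls by |ΔQ| = |291 − 285| = 6.
DWL = ½ · t · |ΔQ| = ½ · 9 · 6 = $27.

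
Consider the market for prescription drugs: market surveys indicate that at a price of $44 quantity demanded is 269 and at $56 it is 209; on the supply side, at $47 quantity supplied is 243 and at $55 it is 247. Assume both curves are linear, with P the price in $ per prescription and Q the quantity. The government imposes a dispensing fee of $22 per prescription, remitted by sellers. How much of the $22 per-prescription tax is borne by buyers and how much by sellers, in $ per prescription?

Buyers bear $2 per prescription; sellers bear $20 per prescription.

Demand slope: (209 − 269)/(56 − 44) = -5, so Qd = 489 − 5P.
Supply slope: (247 − 243)/(55 − 47) = 0.5, so Qs = 0.5P + 219.5.
Before the tax: set 489 − 5P = 0.5P + 219.5 → P* = $49, Q* = 244.
With the tax collected from sellers, supply shifts: Qs = 0.5(P − 22) + 219.5.
Solving gives Q = 234 with buyers paying $51 and sellers receiving $29 (the $22 wedge).
Burden on buyers: $2; on sellers: $20. (They sum to $22.)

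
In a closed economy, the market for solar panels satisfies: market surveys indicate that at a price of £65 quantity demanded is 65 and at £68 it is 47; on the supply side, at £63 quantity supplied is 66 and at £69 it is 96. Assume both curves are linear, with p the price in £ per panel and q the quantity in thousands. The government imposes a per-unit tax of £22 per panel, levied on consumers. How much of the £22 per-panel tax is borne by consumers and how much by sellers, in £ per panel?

Demand slope: (47 − 65)/(68 − 65) = -6, so qd = 455 − 6p.
Supply slope: (96 − 66)/(69 − 63) = 5, so qs = 5p − 249.
Before the tax: set 455 − 6p = 5p − 249 → p* = £64, q* = 71.
With the tax collected from consumers, demand (in seller-price terms) shifts: qd = 455 − 6(p + 22).
New equilibrium: consumers pay £74, sellers receive £52, q = 11. (Wedge: pb − ps = 22.)
Burden on consumers: £10; on sellers: £12. (They sum to £22.)
The less price-elastic side of the market bears the larger share of a per-unit tax.

Consumers bear £10 per panel; sellers bear £12 per panel.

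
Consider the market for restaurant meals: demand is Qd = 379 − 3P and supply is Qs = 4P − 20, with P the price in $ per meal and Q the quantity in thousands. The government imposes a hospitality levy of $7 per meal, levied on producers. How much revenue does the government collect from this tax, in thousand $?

Tax revenue = $1372 thousand.

Before the tax: set 379 − 3P = 4P − 20 → P* = $57, Q* = 208.
With the tax collected from producers, supply shifts: Qs = 4(P − 7) − 20.
New equilibrium: consumers pay $61, producers receive $54, Q = 196. (Wedge: Pb − Ps = 7.)
Revenue = t · Q = 7 · 196 = $1372.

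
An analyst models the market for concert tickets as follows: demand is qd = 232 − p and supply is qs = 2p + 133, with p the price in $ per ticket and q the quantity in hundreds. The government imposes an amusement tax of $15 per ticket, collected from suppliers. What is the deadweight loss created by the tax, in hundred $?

Before the tax: set 232 − p = 2p + 133 → p* = $33, q* = 199.
With the tax collected from suppliers, supply shifts: qs = 2(p − 15) + 133.
Solving gives q = 189 with consumers paying $43 and suppliers receiving $28 (the $15 wedge).
Quantity falls by |ΔQ| = |199 − 189| = 10.
DWL = ½ · t · |ΔQ| = ½ · 15 · 10 = $75.

Deadweight loss = $75 hundred.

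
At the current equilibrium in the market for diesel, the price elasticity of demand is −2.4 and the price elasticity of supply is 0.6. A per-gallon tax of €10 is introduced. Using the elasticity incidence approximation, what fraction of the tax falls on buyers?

Buyers' share ≈ 0.2.

Incidence ratio: buyers' share ≈ εs / (εs + |εd|) = 0.6 / (0.6 + 2.4) = 0.2.
Supply is the less elastic side, so buyers bear the smaller share.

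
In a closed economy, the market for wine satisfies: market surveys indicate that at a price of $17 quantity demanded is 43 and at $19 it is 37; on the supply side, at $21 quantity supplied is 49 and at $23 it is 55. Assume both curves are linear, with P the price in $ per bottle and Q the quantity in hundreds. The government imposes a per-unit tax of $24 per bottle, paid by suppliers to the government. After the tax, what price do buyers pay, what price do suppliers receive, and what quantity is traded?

Buyers pay $30; suppliers receive $6; quantity = 4.

Demand slope: (37 − 43)/(19 − 17) = -3, so Qd = 94 − 3P.
Supply slope: (55 − 49)/(23 − 21) = 3, so Qs = 3P − 14.
Before the tax: set 94 − 3P = 3P − 14 → P* = $18, Q* = 40.
With the tax collected from suppliers, supply shifts: Qs = 3(P − 24) − 14.
Solving gives Q = 4 with buyers paying $30 and suppliers receiving $6 (the $24 wedge).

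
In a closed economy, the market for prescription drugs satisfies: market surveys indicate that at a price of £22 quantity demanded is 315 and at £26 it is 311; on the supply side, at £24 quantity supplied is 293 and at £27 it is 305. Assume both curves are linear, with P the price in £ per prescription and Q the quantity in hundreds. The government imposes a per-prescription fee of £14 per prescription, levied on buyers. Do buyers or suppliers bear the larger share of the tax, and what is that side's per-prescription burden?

Demand slope: (311 − 315)/(26 − 22) = -1, so Qd = 337 − P.
Supply slope: (305 − 293)/(27 − 24) = 4, so Qs = 4P + 197.
Before the tax: set 337 − P = 4P + 197 → P* = £28, Q* = 309.
With the tax collected from buyers, demand (in seller-price terms) shifts: Qd = 337 − (P + 14).
New equilibrium: buyers pay £39.2, suppliers receive £25.2, Q = 297.8. (Wedge: Pb − Ps = 14.)
Per-prescription burden: buyers £11.2, suppliers £2.8.
Buyers take the larger share because demand is less price-elastic here (demand slope 1 vs supply slope 4).

Buyers bear the larger share: £11.2 per prescription.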